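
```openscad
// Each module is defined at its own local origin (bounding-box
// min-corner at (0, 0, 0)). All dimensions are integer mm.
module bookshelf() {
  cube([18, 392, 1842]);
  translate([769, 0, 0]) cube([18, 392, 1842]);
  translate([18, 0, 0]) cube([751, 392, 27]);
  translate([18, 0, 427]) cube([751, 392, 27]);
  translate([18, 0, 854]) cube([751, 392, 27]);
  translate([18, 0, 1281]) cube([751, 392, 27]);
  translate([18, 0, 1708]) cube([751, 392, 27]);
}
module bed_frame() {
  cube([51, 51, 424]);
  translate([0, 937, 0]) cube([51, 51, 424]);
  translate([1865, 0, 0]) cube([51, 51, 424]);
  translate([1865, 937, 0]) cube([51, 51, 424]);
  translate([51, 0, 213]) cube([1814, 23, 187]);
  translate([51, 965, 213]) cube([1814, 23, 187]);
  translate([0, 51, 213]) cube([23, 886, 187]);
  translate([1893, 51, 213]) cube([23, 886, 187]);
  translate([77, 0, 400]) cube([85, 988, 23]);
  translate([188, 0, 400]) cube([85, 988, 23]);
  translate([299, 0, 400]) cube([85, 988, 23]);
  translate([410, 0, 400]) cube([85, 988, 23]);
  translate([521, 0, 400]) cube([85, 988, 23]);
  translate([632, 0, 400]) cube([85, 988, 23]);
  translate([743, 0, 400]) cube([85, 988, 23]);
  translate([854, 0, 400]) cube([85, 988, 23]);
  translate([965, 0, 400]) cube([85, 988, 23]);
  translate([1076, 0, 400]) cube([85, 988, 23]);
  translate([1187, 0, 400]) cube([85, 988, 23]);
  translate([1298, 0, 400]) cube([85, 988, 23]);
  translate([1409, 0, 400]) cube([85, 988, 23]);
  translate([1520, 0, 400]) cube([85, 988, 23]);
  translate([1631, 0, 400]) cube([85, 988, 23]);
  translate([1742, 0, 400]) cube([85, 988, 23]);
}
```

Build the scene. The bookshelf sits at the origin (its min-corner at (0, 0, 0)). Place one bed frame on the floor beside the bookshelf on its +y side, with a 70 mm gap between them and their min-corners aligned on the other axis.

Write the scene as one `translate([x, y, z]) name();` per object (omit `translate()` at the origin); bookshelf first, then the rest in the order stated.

bookshelf();
translate([0, 462, 0]) bed_frame();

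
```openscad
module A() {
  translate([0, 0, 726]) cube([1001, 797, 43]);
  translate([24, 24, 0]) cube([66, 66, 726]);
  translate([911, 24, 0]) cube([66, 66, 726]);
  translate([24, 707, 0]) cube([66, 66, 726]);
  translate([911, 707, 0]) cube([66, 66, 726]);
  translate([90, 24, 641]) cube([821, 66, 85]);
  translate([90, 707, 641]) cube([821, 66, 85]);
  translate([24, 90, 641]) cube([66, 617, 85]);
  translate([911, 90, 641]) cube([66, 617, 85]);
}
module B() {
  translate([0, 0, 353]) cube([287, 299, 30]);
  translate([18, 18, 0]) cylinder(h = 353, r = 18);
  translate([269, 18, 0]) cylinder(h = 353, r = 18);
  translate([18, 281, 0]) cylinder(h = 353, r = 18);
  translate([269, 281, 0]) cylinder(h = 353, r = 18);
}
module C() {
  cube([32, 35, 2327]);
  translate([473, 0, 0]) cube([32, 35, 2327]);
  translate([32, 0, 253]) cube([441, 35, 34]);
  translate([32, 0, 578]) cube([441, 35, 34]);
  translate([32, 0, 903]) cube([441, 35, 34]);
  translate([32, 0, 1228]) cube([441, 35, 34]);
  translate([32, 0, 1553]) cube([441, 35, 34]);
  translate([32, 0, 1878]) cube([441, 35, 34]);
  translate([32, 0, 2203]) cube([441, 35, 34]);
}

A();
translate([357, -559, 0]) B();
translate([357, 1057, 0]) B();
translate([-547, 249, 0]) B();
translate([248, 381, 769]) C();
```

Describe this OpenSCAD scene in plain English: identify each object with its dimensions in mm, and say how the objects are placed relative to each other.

A is a table with a 1001×797 mm rectangular top, 43 mm thick, top surface at z = 769 mm, supported by four 66×66 mm square legs, each inset 24 mm from the nearest pair of top edges, running from the floor. Four apron rails, 66 mm thick and 85 mm tall, run between adjacent legs with their top edges flush with the underside of the top and their outer faces flush with the legs' outer faces.

B is a simple wooden stool: a rectangular seat 287 mm (x) by 299 mm (y), 30 mm thick, top face at z = 383 mm, on four round legs, each 36 mm in diameter. The legs rest on z = 0, each leg's axis is inset half a diameter from the nearest pair of seat edges (so the leg's bounding box is flush with the corner).

C is a wooden ladder with two side rails of 32×35 mm section and 2327 mm height, set 505 mm apart overall. Between them run 7 rectangular rungs (35 mm deep, 34 mm thick), front faces flush with the rails' −y face. The bottom of the first rung is 253 mm above the floor and each subsequent rung is 325 mm higher than the one below.

Three stools sit around the table at the −y, +y, −x sides. The ladder is on top of the table, centred.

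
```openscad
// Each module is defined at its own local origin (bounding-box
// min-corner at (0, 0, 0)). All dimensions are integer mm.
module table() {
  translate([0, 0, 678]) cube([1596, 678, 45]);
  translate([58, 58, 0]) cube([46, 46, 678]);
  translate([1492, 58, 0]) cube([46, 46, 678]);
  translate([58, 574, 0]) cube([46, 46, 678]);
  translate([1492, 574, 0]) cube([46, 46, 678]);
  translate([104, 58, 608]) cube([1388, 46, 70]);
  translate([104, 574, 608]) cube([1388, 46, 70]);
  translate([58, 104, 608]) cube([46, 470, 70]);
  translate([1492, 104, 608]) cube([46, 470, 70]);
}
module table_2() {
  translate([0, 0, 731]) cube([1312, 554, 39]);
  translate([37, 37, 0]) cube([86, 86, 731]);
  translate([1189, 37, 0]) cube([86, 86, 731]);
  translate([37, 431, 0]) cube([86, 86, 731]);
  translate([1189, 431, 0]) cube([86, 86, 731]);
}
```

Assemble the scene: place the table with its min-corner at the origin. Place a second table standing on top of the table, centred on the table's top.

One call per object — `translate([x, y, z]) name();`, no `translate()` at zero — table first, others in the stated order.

table();
translate([142, 62, 723]) table_2();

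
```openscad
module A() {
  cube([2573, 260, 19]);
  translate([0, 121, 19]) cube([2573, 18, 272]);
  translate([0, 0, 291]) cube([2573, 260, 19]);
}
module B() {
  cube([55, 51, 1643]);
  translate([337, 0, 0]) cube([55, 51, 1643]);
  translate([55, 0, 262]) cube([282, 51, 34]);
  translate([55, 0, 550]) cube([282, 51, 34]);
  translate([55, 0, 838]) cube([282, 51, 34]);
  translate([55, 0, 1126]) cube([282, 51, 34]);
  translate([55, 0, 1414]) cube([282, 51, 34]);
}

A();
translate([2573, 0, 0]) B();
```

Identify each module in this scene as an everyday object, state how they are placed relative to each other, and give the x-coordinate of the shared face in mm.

A is an I-beam. B is a ladder. The ladder is against the I-beam's +x side, with their −y faces flush. The x-coordinate of the shared face is 2573 mm.

The I-beam's +x face and the ladder's −x face are both at x = 2573 mm.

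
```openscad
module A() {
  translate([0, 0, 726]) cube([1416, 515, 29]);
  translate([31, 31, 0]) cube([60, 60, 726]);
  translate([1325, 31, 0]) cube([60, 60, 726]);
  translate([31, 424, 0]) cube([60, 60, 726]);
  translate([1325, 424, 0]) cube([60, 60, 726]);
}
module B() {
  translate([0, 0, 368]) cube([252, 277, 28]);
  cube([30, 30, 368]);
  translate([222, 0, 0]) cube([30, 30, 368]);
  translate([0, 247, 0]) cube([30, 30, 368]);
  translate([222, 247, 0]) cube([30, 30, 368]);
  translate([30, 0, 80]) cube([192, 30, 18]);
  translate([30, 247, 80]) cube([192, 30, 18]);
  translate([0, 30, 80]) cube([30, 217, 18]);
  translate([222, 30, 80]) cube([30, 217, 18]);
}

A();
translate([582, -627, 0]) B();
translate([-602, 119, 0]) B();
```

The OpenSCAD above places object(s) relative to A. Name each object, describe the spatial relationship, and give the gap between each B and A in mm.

A is a table. B is a stool. Two stools sit around the table at the −y, −x sides. The gap between each stool and the table is 350 mm.

Each stool's nearest face is 350 mm from the table's bounding box.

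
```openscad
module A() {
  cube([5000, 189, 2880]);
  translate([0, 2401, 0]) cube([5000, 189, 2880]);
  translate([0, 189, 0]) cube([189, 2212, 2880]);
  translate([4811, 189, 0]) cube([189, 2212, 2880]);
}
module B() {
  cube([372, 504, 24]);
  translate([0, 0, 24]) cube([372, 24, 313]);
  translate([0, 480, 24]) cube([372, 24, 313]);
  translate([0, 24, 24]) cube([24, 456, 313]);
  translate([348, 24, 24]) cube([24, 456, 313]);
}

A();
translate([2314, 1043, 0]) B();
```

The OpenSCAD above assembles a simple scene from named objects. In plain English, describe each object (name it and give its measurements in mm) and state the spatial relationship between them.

A is a box-shaped house frame (walls only): outside footprint 5000×2590 mm, wall height 2880 mm, wall thickness 189 mm. The two y-facing walls run the full x-width; the two x-facing walls fit between the inner faces of the y-facing walls.

B is an open storage box with external size 372×504×337 mm and wall thickness 24 mm (the base is also 24 mm thick). The base covers the whole footprint; the four walls stand on the base, with the y-facing walls full-width and the x-facing walls fitting between their inner faces.

The open box sits inside the house frame, centred.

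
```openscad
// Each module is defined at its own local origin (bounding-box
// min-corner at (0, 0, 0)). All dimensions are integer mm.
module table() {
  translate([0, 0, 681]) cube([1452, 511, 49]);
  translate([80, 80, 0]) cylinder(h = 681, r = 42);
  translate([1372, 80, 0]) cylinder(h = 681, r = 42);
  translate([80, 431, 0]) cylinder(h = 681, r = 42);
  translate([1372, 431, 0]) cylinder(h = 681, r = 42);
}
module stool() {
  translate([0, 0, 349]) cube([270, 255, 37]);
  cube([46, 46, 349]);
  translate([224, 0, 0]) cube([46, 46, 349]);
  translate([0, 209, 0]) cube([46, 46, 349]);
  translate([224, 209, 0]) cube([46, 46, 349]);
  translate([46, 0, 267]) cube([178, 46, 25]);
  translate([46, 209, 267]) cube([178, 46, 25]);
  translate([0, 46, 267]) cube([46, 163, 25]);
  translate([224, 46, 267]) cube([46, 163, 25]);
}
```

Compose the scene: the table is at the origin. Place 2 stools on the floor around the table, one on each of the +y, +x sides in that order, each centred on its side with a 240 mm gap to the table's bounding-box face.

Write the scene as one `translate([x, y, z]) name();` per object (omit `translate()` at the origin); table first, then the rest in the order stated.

table();
translate([591, 751, 0]) stool();
translate([1692, 128, 0]) stool();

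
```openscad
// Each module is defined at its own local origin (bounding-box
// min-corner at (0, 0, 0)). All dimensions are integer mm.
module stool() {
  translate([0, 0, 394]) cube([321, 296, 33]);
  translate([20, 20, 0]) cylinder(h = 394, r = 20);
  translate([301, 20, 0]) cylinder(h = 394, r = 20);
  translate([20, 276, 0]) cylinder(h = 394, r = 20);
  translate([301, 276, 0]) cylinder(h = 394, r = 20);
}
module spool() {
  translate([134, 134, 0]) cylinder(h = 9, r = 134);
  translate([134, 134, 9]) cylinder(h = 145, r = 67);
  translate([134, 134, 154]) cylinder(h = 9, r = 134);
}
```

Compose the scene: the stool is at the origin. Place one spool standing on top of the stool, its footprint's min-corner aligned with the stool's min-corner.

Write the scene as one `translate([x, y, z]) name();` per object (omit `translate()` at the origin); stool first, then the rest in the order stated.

stool();
translate([0, 0, 427]) spool();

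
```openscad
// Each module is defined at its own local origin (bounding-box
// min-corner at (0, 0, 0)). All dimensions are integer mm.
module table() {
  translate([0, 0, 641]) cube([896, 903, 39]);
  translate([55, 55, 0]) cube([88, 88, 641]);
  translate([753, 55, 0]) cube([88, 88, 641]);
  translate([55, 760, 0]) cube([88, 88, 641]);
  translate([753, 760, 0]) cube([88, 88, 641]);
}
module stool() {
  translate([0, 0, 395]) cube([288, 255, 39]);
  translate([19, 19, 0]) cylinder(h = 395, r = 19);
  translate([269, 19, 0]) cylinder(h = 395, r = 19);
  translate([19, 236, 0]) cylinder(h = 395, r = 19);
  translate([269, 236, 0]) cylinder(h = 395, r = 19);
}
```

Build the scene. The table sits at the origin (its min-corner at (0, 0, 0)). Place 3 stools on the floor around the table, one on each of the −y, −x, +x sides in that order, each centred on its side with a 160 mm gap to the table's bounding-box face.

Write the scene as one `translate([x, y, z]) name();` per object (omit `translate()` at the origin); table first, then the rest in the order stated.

table();
translate([304, -415, 0]) stool();
translate([-448, 324, 0]) stool();
translate([1056, 324, 0]) stool();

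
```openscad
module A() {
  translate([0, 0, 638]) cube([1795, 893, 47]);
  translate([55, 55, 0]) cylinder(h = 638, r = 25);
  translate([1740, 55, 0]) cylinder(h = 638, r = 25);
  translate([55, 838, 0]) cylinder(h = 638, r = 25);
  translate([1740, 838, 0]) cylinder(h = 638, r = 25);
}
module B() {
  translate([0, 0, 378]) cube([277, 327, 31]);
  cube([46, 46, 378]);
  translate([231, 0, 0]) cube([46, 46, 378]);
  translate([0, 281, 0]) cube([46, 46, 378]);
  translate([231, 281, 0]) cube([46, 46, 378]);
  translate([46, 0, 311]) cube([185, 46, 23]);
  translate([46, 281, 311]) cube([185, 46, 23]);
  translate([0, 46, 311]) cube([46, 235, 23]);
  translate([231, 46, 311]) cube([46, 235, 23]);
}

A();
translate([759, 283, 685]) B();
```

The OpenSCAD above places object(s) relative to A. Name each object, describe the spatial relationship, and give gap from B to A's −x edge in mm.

The stool's min-x is at 759; the table's min-x is 0; gap = 759 mm.

A is a table. B is a stool. The stool is on top of the table, centred. The gap from the stool to the table's −x edge is 759 mm.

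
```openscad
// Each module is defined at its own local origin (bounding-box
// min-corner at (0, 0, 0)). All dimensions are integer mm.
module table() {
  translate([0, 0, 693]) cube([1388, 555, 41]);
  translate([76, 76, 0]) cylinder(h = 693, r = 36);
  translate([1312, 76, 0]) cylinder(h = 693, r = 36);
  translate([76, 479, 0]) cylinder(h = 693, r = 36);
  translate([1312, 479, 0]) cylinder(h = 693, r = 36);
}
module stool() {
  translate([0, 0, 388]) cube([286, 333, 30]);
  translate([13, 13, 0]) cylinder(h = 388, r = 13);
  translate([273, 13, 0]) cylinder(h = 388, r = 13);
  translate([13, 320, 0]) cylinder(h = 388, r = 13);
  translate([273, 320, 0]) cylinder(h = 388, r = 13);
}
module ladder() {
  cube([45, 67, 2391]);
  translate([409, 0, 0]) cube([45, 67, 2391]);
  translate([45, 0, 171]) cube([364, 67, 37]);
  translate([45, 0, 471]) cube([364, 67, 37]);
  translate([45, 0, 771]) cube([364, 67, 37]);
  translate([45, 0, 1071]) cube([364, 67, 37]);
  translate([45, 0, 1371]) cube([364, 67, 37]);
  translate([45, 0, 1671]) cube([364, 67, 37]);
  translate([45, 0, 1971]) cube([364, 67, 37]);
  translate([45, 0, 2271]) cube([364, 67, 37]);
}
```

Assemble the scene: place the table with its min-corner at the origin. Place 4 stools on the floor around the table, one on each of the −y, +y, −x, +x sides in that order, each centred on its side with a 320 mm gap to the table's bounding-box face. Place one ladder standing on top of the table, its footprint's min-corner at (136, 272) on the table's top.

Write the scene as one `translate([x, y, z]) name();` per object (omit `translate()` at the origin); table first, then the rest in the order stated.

table();
translate([551, -653, 0]) stool();
translate([551, 875, 0]) stool();
translate([-606, 111, 0]) stool();
translate([1708, 111, 0]) stool();
translate([136, 272, 734]) ladder();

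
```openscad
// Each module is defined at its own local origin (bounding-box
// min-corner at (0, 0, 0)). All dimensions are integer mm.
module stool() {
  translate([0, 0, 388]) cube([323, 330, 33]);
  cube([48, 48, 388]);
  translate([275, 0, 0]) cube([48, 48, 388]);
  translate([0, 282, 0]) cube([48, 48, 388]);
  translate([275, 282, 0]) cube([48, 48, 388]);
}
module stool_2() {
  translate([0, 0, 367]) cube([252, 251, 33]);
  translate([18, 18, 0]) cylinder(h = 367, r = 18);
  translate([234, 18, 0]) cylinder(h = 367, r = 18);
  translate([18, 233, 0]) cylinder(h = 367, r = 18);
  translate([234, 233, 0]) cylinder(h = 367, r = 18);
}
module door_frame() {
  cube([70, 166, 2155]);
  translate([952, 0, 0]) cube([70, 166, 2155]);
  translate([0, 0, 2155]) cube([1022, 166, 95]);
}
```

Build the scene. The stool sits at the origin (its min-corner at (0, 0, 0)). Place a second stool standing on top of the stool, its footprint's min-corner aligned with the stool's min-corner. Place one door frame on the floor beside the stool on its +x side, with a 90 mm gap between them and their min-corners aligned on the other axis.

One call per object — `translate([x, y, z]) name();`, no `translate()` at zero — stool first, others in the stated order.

stool();
translate([0, 0, 421]) stool_2();
translate([413, 0, 0]) door_frame();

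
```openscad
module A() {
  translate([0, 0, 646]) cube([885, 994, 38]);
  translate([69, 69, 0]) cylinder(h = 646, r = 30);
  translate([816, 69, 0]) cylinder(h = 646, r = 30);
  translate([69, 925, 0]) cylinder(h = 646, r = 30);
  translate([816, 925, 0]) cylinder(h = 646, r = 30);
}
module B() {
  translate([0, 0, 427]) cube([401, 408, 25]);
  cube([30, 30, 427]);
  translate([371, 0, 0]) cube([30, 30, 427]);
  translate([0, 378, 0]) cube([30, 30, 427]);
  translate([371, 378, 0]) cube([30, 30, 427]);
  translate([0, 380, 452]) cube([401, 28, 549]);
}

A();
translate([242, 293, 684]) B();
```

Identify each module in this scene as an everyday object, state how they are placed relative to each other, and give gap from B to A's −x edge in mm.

The chair's min-x is at 242; the table's min-x is 0; gap = 242 mm.

A is a table. B is a chair. The chair is on top of the table, centred. The gap from the chair to the table's −x edge is 242 mm.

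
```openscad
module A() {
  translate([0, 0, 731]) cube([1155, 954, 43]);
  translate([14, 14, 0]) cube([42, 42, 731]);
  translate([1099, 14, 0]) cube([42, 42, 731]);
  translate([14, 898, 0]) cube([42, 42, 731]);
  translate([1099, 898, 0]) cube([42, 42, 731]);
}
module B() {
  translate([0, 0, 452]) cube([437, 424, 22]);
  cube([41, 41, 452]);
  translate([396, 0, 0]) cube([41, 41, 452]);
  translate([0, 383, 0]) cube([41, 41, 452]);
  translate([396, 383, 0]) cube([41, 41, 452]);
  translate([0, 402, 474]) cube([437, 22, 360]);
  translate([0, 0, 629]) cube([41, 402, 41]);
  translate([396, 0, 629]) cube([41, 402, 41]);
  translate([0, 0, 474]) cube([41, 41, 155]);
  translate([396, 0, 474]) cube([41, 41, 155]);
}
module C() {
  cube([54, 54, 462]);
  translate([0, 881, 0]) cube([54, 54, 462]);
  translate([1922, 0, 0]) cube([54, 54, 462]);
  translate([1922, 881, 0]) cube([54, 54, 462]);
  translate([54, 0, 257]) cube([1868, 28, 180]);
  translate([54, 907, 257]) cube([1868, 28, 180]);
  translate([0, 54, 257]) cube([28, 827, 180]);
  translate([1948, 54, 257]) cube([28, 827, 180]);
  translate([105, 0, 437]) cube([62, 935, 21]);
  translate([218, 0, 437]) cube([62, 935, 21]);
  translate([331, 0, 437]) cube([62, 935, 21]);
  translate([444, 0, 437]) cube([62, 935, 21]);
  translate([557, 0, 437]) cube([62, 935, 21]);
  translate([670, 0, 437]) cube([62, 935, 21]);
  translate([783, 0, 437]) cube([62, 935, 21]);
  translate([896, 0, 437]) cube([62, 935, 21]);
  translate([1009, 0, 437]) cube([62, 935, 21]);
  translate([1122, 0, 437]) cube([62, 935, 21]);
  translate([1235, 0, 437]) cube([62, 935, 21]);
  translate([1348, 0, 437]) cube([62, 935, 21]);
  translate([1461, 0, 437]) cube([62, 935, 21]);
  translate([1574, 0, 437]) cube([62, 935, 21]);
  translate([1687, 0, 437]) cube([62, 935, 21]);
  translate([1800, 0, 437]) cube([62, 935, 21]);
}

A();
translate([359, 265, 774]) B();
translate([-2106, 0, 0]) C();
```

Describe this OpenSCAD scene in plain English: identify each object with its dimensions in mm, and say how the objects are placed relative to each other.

A is a table with a 1155×954 mm rectangular top, 43 mm thick, top surface at z = 774 mm, supported by four 42×42 mm square legs, each inset 14 mm from the nearest pair of top edges, running from the floor.

B is a chair: 437×424 mm seat, 22 mm thick, top at z = 474 mm, on four 41 mm square corner legs flush with the seat edges. A 22 mm thick backrest slab spans the full seat width, extending 360 mm above the seat top, its back face flush with the seat's +y edge. Two armrests of 41×41 mm section run along each side from the seat's front edge to the front of the backrest, top faces 196 mm above the seat top and outer faces flush with the seat's x-edges; a 41×41 mm post under the front of each armrest stands on the seat at the front corner.

C is a bed frame 1976 mm long (x) by 935 mm wide (y). Four 54×54 mm corner posts, 462 mm tall, at the corners of the footprint. Four rails of 28 mm thickness and 180 mm height run between adjacent posts with their undersides at z = 257 mm, their outer faces flush with the outside of the frame (the two x-running rails run between the posts' inner faces; the two y-running rails run between the posts' inner faces). 16 slats, each 62 mm wide (x) and 21 mm thick, lie across the top of the two x-running rails, running the full 935 mm width of the frame in y; the slats are evenly spaced along x between the inner faces of the end posts with equal gaps (rounded down to the nearest mm) at the −x end and between each pair — any rounding remainder accumulates at the +x end.

The chair is on top of the table, centred. The bed frame is on the floor beside the table on its −x side.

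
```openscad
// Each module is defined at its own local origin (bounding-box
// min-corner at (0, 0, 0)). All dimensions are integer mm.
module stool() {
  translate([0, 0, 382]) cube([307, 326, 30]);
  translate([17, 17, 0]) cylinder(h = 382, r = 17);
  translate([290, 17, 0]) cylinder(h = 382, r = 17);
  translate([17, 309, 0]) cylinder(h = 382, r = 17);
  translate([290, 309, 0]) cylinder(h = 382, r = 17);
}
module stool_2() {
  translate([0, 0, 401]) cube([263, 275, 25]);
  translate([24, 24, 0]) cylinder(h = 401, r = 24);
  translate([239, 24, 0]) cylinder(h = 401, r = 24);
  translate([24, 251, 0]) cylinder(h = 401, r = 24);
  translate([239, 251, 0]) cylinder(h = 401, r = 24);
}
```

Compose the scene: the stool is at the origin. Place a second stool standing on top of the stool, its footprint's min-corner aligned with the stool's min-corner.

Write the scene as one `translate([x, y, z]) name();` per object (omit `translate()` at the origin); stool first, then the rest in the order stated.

stool();
translate([0, 0, 412]) stool_2();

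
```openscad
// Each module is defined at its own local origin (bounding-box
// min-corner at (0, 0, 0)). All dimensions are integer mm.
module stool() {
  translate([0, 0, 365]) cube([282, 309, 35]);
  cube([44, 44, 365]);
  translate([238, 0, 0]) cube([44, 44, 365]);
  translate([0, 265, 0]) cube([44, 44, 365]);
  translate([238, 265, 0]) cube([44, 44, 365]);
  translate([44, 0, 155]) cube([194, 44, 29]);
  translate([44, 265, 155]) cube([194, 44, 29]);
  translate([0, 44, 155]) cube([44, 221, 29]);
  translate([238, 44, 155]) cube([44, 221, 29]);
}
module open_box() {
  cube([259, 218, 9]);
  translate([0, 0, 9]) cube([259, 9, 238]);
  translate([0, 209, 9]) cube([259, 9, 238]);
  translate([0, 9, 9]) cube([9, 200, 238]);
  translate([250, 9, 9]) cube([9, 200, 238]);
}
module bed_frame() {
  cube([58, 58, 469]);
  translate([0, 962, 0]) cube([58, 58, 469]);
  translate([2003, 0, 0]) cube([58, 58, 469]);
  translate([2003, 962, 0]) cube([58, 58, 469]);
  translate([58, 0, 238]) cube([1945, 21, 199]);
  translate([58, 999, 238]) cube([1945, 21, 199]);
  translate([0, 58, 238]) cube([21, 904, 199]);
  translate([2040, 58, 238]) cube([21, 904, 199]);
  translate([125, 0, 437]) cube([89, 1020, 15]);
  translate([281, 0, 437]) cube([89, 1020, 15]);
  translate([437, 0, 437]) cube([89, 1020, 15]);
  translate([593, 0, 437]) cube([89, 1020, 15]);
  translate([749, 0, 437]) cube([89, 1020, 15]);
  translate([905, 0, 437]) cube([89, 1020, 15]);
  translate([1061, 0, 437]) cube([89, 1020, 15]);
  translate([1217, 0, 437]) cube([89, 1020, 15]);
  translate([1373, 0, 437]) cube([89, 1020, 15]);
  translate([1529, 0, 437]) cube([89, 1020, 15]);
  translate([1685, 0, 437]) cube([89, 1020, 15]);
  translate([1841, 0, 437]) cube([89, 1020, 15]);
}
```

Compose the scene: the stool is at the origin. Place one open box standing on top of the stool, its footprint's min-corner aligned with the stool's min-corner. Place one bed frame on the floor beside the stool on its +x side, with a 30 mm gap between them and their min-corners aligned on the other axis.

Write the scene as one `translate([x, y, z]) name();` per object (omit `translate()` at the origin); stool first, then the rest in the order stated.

stool();
translate([0, 0, 400]) open_box();
translate([312, 0, 0]) bed_frame();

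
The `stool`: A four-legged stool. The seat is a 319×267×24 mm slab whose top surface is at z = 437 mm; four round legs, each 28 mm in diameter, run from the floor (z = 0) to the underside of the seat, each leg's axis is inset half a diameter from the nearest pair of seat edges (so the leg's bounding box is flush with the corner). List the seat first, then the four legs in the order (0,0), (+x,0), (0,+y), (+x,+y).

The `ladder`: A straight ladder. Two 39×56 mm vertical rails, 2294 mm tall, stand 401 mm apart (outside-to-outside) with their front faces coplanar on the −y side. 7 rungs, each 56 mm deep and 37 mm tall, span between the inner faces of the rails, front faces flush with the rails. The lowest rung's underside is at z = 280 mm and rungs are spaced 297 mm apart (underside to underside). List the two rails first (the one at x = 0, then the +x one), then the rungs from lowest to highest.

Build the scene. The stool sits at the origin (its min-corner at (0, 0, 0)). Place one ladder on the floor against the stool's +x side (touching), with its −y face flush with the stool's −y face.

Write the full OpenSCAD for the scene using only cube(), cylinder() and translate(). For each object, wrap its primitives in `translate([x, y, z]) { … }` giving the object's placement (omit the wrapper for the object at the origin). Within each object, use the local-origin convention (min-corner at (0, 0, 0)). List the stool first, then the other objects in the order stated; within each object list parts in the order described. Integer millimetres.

translate([0, 0, 413]) cube([319, 267, 24]);
translate([14, 14, 0]) cylinder(h = 413, r = 14);
translate([305, 14, 0]) cylinder(h = 413, r = 14);
translate([14, 253, 0]) cylinder(h = 413, r = 14);
translate([305, 253, 0]) cylinder(h = 413, r = 14);
translate([319, 0, 0]) {
  cube([39, 56, 2294]);
  translate([362, 0, 0]) cube([39, 56, 2294]);
  translate([39, 0, 280]) cube([323, 56, 37]);
  translate([39, 0, 577]) cube([323, 56, 37]);
  translate([39, 0, 874]) cube([323, 56, 37]);
  translate([39, 0, 1171]) cube([323, 56, 37]);
  translate([39, 0, 1468]) cube([323, 56, 37]);
  translate([39, 0, 1765]) cube([323, 56, 37]);
  translate([39, 0, 2062]) cube([323, 56, 37]);
}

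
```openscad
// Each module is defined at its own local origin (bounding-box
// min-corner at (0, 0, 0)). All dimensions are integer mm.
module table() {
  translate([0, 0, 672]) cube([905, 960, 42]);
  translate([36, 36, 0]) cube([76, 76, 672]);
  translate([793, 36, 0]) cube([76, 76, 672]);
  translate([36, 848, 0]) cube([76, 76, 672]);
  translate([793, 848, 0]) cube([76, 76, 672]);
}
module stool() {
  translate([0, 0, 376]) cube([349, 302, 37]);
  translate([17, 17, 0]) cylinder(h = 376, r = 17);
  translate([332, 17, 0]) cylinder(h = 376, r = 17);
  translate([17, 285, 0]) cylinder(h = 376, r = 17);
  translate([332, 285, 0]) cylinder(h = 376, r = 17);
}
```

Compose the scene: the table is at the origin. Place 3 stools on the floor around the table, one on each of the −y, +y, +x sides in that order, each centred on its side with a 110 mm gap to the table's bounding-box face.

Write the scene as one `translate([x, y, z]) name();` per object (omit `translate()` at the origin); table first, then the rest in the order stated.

table();
translate([278, -412, 0]) stool();
translate([278, 1070, 0]) stool();
translate([1015, 329, 0]) stool();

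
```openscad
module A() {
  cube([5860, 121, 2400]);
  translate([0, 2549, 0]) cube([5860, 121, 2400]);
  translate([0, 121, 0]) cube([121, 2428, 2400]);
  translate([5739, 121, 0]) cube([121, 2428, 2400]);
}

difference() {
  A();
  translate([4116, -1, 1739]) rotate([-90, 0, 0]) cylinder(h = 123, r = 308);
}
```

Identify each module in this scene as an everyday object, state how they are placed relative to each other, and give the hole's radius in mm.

The subtracted cylinder has r = 308 mm.

A is a house frame. The house frame has a circular hole through its front wall. The hole's radius is 308 mm.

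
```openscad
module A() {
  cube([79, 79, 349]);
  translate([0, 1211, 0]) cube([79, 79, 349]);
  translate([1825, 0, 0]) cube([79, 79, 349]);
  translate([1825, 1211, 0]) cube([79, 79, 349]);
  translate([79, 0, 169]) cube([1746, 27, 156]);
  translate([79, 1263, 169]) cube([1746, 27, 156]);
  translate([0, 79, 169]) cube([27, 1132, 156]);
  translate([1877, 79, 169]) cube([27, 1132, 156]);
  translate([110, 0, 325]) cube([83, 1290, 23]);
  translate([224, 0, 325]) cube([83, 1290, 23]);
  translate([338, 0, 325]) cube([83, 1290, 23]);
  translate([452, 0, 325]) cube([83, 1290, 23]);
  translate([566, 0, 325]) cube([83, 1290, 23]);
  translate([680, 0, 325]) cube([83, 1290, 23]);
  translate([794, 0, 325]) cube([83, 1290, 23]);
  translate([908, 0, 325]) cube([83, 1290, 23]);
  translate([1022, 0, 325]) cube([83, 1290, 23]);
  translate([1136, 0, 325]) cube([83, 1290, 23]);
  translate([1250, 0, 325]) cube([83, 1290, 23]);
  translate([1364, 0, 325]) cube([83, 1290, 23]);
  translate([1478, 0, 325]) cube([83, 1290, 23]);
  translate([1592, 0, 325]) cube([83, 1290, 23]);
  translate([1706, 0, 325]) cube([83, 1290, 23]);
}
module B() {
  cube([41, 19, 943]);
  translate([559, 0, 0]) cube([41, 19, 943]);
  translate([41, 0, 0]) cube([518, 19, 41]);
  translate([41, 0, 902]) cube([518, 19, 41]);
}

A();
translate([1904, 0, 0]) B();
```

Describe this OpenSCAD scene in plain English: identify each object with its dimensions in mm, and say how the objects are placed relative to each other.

A is a bed frame 1904 mm long (x) by 1290 mm wide (y). Four 79×79 mm corner posts, 349 mm tall, at the corners of the footprint. Four rails of 27 mm thickness and 156 mm height run between adjacent posts with their undersides at z = 169 mm, their outer faces flush with the outside of the frame (the two x-running rails run between the posts' inner faces; the two y-running rails run between the posts' inner faces). 15 slats, each 83 mm wide (x) and 23 mm thick, lie across the top of the two x-running rails, running the full 1290 mm width of the frame in y; the slats are evenly spaced along x between the inner faces of the end posts with equal gaps (rounded down to the nearest mm) at the −x end and between each pair — any rounding remainder accumulates at the +x end.

B is a rectangular picture frame lying in the x–z plane (depth along y). The opening is 518 mm wide (x) by 861 mm tall (z), surrounded by a border 41 mm wide on all four sides. The frame is 19 mm deep and is made of two full-height vertical stiles with two horizontal rails fitted between them.

The picture frame is against the bed frame's +x side, with their −y faces flush.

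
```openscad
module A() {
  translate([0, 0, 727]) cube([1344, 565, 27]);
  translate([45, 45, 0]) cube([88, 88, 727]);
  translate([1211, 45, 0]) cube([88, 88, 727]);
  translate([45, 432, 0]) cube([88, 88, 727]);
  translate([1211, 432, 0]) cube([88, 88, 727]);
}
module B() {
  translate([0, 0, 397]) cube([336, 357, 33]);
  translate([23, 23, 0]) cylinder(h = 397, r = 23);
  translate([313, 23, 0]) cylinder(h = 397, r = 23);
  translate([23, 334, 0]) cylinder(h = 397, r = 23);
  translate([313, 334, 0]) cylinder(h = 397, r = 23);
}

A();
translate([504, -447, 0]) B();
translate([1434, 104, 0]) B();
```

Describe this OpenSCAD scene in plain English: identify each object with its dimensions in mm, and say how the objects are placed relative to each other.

A is a rectangular dining table. The top is 1344×565×27 mm with its upper surface at z = 754 mm. It stands on four 88×88 mm square legs, each inset 45 mm from the nearest pair of top edges, running from the floor to the underside of the top.

B is a four-legged stool. The seat is 336×357 mm, 33 mm thick, top at z = 430 mm. It stands on four round legs, each 46 mm in diameter, from z = 0 to the seat underside, each leg's axis is inset half a diameter from the nearest pair of seat edges (so the leg's bounding box is flush with the corner).

Two stools sit around the table at the −y, +x sides.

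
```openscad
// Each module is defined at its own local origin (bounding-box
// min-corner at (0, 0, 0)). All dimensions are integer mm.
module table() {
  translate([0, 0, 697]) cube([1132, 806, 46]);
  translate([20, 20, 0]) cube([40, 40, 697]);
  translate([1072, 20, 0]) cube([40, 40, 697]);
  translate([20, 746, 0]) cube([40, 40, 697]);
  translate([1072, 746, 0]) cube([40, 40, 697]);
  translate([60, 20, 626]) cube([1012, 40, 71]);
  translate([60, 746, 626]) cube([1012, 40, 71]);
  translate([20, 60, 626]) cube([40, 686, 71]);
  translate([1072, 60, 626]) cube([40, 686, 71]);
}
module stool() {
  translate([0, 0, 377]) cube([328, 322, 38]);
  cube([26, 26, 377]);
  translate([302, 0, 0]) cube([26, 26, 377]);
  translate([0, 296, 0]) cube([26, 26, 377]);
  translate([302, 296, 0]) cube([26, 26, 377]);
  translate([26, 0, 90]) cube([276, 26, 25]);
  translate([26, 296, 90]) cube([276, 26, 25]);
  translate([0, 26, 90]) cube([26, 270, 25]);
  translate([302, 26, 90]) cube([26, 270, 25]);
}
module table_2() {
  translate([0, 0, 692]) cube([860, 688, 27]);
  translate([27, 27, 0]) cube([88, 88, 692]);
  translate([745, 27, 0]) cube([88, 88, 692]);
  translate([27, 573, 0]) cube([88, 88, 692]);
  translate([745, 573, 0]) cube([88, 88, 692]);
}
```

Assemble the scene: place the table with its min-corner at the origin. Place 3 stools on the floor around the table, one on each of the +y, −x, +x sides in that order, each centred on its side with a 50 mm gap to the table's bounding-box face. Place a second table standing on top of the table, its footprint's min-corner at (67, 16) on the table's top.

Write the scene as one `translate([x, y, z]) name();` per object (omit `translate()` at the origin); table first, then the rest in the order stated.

table();
translate([402, 856, 0]) stool();
translate([-378, 242, 0]) stool();
translate([1182, 242, 0]) stool();
translate([67, 16, 743]) table_2();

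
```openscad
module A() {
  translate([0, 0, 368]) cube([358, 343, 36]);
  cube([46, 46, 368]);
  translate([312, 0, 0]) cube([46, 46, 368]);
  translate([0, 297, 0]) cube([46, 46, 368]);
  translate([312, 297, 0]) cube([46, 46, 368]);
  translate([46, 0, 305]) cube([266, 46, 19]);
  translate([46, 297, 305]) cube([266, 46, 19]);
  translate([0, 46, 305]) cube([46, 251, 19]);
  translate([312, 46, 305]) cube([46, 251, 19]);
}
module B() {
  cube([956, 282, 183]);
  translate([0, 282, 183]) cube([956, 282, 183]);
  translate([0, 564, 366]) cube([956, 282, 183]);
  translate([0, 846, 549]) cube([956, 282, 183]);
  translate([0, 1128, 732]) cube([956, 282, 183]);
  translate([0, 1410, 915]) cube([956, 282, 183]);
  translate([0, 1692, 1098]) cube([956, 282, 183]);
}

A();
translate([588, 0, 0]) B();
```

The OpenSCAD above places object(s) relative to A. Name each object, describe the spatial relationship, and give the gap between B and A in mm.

The staircase's nearest face is 230 mm from the stool's +x face.

A is a stool. B is a staircase. The staircase is on the floor beside the stool on its +x side. The gap between the staircase and the stool is 230 mm.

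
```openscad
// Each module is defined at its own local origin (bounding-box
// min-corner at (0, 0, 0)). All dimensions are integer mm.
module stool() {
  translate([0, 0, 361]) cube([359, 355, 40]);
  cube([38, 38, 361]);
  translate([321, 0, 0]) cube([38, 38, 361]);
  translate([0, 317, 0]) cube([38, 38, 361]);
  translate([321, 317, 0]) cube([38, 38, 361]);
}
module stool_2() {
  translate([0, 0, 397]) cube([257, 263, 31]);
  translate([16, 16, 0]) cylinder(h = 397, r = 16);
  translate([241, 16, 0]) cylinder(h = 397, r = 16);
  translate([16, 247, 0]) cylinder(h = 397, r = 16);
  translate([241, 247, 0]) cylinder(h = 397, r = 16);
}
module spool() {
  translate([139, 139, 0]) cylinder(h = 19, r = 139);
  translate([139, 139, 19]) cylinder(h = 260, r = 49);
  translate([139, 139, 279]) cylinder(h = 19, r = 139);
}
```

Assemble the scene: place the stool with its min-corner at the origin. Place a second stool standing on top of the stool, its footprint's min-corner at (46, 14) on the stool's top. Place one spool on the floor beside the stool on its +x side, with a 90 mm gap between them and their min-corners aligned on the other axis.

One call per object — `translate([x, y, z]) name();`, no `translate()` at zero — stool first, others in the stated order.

stool();
translate([46, 14, 401]) stool_2();
translate([449, 0, 0]) spool();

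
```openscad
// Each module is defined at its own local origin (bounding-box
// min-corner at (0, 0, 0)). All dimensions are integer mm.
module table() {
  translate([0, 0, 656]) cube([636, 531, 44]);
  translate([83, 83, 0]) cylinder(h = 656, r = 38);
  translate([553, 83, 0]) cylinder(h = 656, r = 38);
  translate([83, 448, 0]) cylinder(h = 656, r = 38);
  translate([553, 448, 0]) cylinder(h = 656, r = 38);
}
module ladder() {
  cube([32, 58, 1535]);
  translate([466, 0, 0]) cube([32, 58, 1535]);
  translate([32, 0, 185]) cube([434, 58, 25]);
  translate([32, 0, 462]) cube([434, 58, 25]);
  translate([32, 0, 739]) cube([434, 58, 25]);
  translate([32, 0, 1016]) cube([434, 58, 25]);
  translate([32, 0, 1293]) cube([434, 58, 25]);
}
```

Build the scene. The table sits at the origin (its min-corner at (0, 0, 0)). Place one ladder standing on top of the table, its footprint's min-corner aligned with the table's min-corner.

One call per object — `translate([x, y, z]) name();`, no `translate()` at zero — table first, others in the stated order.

table();
translate([0, 0, 700]) ladder();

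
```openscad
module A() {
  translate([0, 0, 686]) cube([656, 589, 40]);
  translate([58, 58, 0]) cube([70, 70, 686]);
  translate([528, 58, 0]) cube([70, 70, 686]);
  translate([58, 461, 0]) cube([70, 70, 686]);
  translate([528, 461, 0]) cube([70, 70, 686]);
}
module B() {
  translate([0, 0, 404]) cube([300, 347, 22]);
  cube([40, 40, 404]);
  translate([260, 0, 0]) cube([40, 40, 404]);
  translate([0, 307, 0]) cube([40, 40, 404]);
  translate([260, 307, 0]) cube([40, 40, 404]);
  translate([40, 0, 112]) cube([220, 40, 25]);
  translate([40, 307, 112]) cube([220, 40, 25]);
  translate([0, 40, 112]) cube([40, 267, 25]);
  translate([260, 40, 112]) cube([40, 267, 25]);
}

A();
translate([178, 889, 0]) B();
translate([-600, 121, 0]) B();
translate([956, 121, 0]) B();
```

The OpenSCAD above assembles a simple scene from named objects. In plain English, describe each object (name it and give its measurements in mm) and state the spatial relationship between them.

A is a table with a 656×589 mm rectangular top, 40 mm thick, top surface at z = 726 mm, supported by four 70×70 mm square legs, each inset 58 mm from the nearest pair of top edges, running from the floor.

B is a simple wooden stool: a rectangular seat 300 mm (x) by 347 mm (y), 22 mm thick, top face at z = 426 mm, on four square legs, each 40×40 mm in cross-section. The legs rest on z = 0, each flush with a corner of the seat. Four stretchers, 40 mm wide and 25 mm tall, connect adjacent legs with their undersides at z = 112 mm, each running between the inner faces of the legs it joins and aligned with the legs' outer faces on the other axis.

Three stools sit around the table at the +y, −x, +x sides.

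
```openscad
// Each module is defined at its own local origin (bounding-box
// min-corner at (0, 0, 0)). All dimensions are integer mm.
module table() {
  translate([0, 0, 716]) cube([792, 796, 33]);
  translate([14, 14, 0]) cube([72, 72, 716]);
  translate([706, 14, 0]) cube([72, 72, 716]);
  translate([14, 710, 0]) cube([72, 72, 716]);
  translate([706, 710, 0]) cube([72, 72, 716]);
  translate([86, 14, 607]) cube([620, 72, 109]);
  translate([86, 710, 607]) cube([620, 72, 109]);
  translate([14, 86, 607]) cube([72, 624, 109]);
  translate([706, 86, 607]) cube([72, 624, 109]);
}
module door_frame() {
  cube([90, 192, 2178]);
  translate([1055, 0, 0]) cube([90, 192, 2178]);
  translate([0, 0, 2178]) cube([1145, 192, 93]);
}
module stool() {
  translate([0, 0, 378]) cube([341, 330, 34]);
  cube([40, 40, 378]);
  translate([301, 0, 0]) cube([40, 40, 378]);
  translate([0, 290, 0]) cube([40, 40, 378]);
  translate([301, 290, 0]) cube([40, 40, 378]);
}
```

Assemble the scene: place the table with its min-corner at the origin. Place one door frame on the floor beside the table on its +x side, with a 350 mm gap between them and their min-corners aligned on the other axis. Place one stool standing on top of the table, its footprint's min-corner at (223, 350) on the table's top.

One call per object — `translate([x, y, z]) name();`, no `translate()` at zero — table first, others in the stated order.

table();
translate([1142, 0, 0]) door_frame();
translate([223, 350, 749]) stool();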